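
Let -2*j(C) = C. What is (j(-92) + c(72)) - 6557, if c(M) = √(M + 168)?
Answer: -6511 + 4*√15 ≈ -6495.5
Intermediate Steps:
c(M) = √(168 + M)
j(C) = -C/2
(j(-92) + c(72)) - 6557 = (-½*(-92) + √(168 + 72)) - 6557 = (46 + √240) - 6557 = (46 + 4*√15) - 6557 = -6511 + 4*√15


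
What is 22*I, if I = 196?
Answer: 4312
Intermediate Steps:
22*I = 22*196 = 4312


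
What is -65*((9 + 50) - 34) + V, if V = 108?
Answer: -1517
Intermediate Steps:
-65*((9 + 50) - 34) + V = -65*((9 + 50) - 34) + 108 = -65*(59 - 34) + 108 = -65*25 + 108 = -1625 + 108 = -1517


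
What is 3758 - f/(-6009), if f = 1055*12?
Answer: 7531494/2003 ≈ 3760.1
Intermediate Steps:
f = 12660
3758 - f/(-6009) = 3758 - 12660/(-6009) = 3758 - 12660*(-1)/6009 = 3758 - 1*(-4220/2003) = 3758 + 4220/2003 = 7531494/2003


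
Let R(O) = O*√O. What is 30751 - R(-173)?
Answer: 30751 + 173*I*√173 ≈ 30751.0 + 2275.5*I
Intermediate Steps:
R(O) = O^(3/2)
30751 - R(-173) = 30751 - (-173)^(3/2) = 30751 - (-173)*I*√173 = 30751 + 173*I*√173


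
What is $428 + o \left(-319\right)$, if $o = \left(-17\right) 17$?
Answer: $92619$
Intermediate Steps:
$o = -289$
$428 + o \left(-319\right) = 428 - -92191 = 428 + 92191 = 92619$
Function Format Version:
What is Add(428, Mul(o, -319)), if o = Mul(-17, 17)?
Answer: 92619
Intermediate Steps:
o = -289
Add(428, Mul(o, -319)) = Add(428, Mul(-289, -319)) = Add(428, 92191) = 92619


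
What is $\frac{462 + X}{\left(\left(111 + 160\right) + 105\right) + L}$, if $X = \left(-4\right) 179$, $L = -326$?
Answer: $- \frac{127}{25} \approx -5.08$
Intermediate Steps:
$X = -716$
$\frac{462 + X}{\left(\left(111 + 160\right) + 105\right) + L} = \frac{462 - 716}{\left(\left(111 + 160\right) + 105\right) - 326} = - \frac{254}{\left(271 + 105\right) - 326} = - \frac{254}{376 - 326} = - \frac{254}{50} = \left(-254\right) \frac{1}{50} = - \frac{127}{25}$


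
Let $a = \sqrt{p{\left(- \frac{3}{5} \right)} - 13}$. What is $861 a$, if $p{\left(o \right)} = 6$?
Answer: $861 i \sqrt{7} \approx 2278.0 i$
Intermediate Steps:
$a = i \sqrt{7}$ ($a = \sqrt{6 - 13} = \sqrt{-7} = i \sqrt{7} \approx 2.6458 i$)
$861 a = 861 i \sqrt{7}$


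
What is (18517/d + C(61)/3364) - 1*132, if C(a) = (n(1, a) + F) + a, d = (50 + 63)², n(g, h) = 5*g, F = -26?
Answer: -1401811741/10738729 ≈ -130.54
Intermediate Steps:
d = 12769 (d = 113² = 12769)
C(a) = -21 + a (C(a) = (5*1 - 26) + a = (5 - 26) + a = -21 + a)
(18517/d + C(61)/3364) - 1*132 = (18517/12769 + (-21 + 61)/3364) - 1*132 = (18517*(1/12769) + 40*(1/3364)) - 132 = (18517/12769 + 10/841) - 132 = 15700487/10738729 - 132 = -1401811741/10738729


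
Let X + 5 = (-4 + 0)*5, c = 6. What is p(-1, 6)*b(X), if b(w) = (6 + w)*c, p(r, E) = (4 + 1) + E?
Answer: -1254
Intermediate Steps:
p(r, E) = 5 + E
X = -25 (X = -5 + (-4 + 0)*5 = -5 - 4*5 = -5 - 20 = -25)
b(w) = 36 + 6*w (b(w) = (6 + w)*6 = 36 + 6*w)
p(-1, 6)*b(X) = (5 + 6)*(36 + 6*(-25)) = 11*(36 - 150) = 11*(-114) = -1254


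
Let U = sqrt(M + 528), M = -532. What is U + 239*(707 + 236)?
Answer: 225377 + 2*I ≈ 2.2538e+5 + 2.0*I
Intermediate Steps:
U = 2*I (U = sqrt(-532 + 528) = sqrt(-4) = 2*I ≈ 2.0*I)
U + 239*(707 + 236) = 2*I + 239*(707 + 236) = 2*I + 239*943 = 2*I + 225377 = 225377 + 2*I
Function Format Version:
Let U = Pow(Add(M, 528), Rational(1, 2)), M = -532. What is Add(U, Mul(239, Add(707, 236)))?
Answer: Add(225377, Mul(2, I)) ≈ Add(2.2538e+5, Mul(2.0000, I))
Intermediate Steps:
U = Mul(2, I) (U = Pow(Add(-532, 528), Rational(1, 2)) = Pow(-4, Rational(1, 2)) = Mul(2, I) ≈ Mul(2.0000, I))
Add(U, Mul(239, Add(707, 236))) = Add(Mul(2, I), Mul(239, Add(707, 236))) = Add(Mul(2, I), Mul(239, 943)) = Add(Mul(2, I), 225377) = Add(225377, Mul(2, I))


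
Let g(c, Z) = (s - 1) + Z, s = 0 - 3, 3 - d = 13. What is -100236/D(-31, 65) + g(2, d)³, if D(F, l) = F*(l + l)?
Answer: -5479042/2015 ≈ -2719.1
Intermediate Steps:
d = -10 (d = 3 - 1*13 = 3 - 13 = -10)
s = -3
g(c, Z) = -4 + Z (g(c, Z) = (-3 - 1) + Z = -4 + Z)
D(F, l) = 2*F*l (D(F, l) = F*(2*l) = 2*F*l)
-100236/D(-31, 65) + g(2, d)³ = -100236/(2*(-31)*65) + (-4 - 10)³ = -100236/(-4030) + (-14)³ = -100236*(-1/4030) - 2744 = 50118/2015 - 2744 = -5479042/2015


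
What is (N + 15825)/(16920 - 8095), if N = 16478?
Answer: 32303/8825 ≈ 3.6604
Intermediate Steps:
(N + 15825)/(16920 - 8095) = (16478 + 15825)/(16920 - 8095) = 32303/8825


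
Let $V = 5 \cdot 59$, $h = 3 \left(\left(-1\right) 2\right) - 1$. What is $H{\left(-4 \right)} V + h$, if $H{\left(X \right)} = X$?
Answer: $-1187$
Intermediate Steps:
$h = -7$ ($h = 3 \left(-2\right) - 1 = -6 - 1 = -7$)
$V = 295$
$H{\left(-4 \right)} V + h = \left(-4\right) 295 - 7 = -1180 - 7 = -1187$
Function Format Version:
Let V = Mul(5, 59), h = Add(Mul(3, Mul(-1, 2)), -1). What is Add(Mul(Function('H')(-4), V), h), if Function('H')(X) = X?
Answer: -1187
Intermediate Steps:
h = -7 (h = Add(Mul(3, -2), -1) = Add(-6, -1) = -7)
V = 295
Add(Mul(Function('H')(-4), V), h) = Add(Mul(-4, 295), -7) = Add(-1180, -7) = -1187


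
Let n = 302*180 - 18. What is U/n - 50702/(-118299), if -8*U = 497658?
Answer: -2046136615/2857157448 ≈ -0.71614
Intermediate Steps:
n = 54342 (n = 54360 - 18 = 54342)
U = -248829/4 (U = -⅛*497658 = -248829/4 ≈ -62207.)
U/n - 50702/(-118299) = -248829/4/54342 - 50702/(-118299) = -248829/4*1/54342 - 50702*(-1/118299) = -82943/72456 + 50702/118299 = -2046136615/2857157448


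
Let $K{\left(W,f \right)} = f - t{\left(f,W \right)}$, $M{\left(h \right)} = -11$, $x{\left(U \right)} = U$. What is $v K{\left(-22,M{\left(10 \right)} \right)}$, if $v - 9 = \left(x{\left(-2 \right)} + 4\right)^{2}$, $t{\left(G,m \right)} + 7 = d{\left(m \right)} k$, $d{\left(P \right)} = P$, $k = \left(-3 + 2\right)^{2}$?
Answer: $234$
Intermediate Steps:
$k = 1$ ($k = \left(-1\right)^{2} = 1$)
$t{\left(G,m \right)} = -7 + m$ ($t{\left(G,m \right)} = -7 + m 1 = -7 + m$)
$K{\left(W,f \right)} = 7 + f - W$ ($K{\left(W,f \right)} = f - \left(-7 + W\right) = 7 + f - W$)
$v = 13$ ($v = 9 + \left(-2 + 4\right)^{2} = 9 + 2^{2} = 9 + 4 = 13$)
$v K{\left(-22,M{\left(10 \right)} \right)} = 13 \left(7 - 11 - -22\right) = 13 \left(7 - 11 + 22\right) = 13 \cdot 18 = 234$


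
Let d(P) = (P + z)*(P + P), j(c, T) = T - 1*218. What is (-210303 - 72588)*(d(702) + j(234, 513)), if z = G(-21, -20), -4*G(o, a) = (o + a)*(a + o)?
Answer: -111988625952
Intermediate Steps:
G(o, a) = -(a + o)²/4 (G(o, a) = -(o + a)*(a + o)/4 = -(a + o)*(a + o)/4 = -(a + o)²/4)
z = -1681/4 (z = -(-20 - 21)²/4 = -¼*(-41)² = -¼*1681 = -1681/4 ≈ -420.25)
j(c, T) = -218 + T (j(c, T) = T - 218 = -218 + T)
d(P) = 2*P*(-1681/4 + P) (d(P) = (P - 1681/4)*(P + P) = (-1681/4 + P)*(2*P) = 2*P*(-1681/4 + P))
(-210303 - 72588)*(d(702) + j(234, 513)) = (-210303 - 72588)*((½)*702*(-1681 + 4*702) + (-218 + 513)) = -282891*((½)*702*(-1681 + 2808) + 295) = -282891*((½)*702*1127 + 295) = -282891*(395577 + 295) = -282891*395872 = -111988625952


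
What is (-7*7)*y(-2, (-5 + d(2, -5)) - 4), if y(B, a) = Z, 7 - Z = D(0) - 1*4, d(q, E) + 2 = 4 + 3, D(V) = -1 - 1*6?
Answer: -882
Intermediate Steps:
D(V) = -7 (D(V) = -1 - 6 = -7)
d(q, E) = 5 (d(q, E) = -2 + (4 + 3) = -2 + 7 = 5)
Z = 18 (Z = 7 - (-7 - 1*4) = 7 - (-7 - 4) = 7 - 1*(-11) = 7 + 11 = 18)
y(B, a) = 18
(-7*7)*y(-2, (-5 + d(2, -5)) - 4) = -7*7*18 = -49*18 = -882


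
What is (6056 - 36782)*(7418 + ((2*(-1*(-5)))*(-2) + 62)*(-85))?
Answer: -118233648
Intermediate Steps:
(6056 - 36782)*(7418 + ((2*(-1*(-5)))*(-2) + 62)*(-85)) = -30726*(7418 + ((2*5)*(-2) + 62)*(-85)) = -30726*(7418 + (10*(-2) + 62)*(-85)) = -30726*(7418 + (-20 + 62)*(-85)) = -30726*(7418 + 42*(-85)) = -30726*(7418 - 3570) = -30726*3848 = -118233648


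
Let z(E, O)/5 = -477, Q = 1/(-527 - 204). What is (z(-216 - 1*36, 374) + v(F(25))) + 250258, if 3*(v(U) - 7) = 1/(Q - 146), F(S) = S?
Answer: 79366465549/320181 ≈ 2.4788e+5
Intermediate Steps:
Q = -1/731 (Q = 1/(-731) = -1/731 ≈ -0.0013680)
z(E, O) = -2385 (z(E, O) = 5*(-477) = -2385)
v(U) = 2240536/320181 (v(U) = 7 + 1/(3*(-1/731 - 146)) = 7 + 1/(3*(-106727/731)) = 7 + (1/3)*(-731/106727) = 7 - 731/320181 = 2240536/320181)
(z(-216 - 1*36, 374) + v(F(25))) + 250258 = (-2385 + 2240536/320181) + 250258 = -761391149/320181 + 250258 = 79366465549/320181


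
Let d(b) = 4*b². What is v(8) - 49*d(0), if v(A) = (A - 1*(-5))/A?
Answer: 13/8 ≈ 1.6250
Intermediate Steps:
v(A) = (5 + A)/A (v(A) = (A + 5)/A = (5 + A)/A)
v(8) - 49*d(0) = (5 + 8)/8 - 196*0² = (⅛)*13 - 196*0 = 13/8 - 49*0 = 13/8 + 0 = 13/8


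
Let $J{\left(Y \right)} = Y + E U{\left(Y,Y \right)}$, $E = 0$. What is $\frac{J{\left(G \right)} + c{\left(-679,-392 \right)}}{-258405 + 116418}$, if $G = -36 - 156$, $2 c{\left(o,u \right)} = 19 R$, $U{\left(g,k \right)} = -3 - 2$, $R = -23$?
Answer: $\frac{821}{283974} \approx 0.0028911$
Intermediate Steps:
$U{\left(g,k \right)} = -5$ ($U{\left(g,k \right)} = -3 - 2 = -5$)
$c{\left(o,u \right)} = - \frac{437}{2}$ ($c{\left(o,u \right)} = \frac{19 \left(-23\right)}{2} = \frac{1}{2} \left(-437\right) = - \frac{437}{2}$)
$G = -192$ ($G = -36 - 156 = -192$)
$J{\left(Y \right)} = Y$ ($J{\left(Y \right)} = Y + 0 \left(-5\right) = Y + 0 = Y$)
$\frac{J{\left(G \right)} + c{\left(-679,-392 \right)}}{-258405 + 116418} = \frac{-192 - \frac{437}{2}}{-258405 + 116418} = - \frac{821}{2 \left(-141987\right)} = \left(- \frac{821}{2}\right) \left(- \frac{1}{141987}\right) = \frac{821}{283974}$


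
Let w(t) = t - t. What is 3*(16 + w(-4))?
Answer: 48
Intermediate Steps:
w(t) = 0
3*(16 + w(-4)) = 3*(16 + 0) = 3*16 = 48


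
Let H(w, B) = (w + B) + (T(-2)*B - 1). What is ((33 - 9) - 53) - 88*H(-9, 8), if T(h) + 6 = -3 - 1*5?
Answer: 10003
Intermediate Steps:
T(h) = -14 (T(h) = -6 + (-3 - 1*5) = -6 + (-3 - 5) = -6 - 8 = -14)
H(w, B) = -1 + w - 13*B (H(w, B) = (w + B) + (-14*B - 1) = (B + w) + (-1 - 14*B) = -1 + w - 13*B)
((33 - 9) - 53) - 88*H(-9, 8) = ((33 - 9) - 53) - 88*(-1 - 9 - 13*8) = (24 - 53) - 88*(-1 - 9 - 104) = -29 - 88*(-114) = -29 + 10032 = 10003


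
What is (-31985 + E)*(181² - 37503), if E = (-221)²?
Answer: -79931152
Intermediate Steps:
E = 48841
(-31985 + E)*(181² - 37503) = (-31985 + 48841)*(181² - 37503) = 16856*(32761 - 37503) = 16856*(-4742) = -79931152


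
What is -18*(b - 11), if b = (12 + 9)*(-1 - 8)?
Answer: 3600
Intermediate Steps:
b = -189 (b = 21*(-9) = -189)
-18*(b - 11) = -18*(-189 - 11) = -18*(-200) = 3600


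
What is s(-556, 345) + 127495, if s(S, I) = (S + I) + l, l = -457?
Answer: 126827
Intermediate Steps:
s(S, I) = -457 + I + S (s(S, I) = (S + I) - 457 = (I + S) - 457 = -457 + I + S)
s(-556, 345) + 127495 = (-457 + 345 - 556) + 127495 = -668 + 127495 = 126827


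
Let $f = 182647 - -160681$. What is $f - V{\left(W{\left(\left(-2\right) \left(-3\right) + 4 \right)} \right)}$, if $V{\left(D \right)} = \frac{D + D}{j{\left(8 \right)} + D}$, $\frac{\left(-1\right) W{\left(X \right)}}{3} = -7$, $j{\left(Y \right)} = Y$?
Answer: $\frac{9956470}{29} \approx 3.4333 \cdot 10^{5}$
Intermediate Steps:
$W{\left(X \right)} = 21$ ($W{\left(X \right)} = \left(-3\right) \left(-7\right) = 21$)
$V{\left(D \right)} = \frac{2 D}{8 + D}$ ($V{\left(D \right)} = \frac{D + D}{8 + D} = \frac{2 D}{8 + D}$)
$f = 343328$ ($f = 182647 + 160681 = 343328$)
$f - V{\left(W{\left(\left(-2\right) \left(-3\right) + 4 \right)} \right)} = 343328 - 2 \cdot 21 \frac{1}{8 + 21} = 343328 - 2 \cdot 21 \cdot \frac{1}{29} = 343328 - \frac{42}{29} = \frac{9956470}{29}$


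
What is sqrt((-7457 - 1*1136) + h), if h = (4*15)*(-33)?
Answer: I*sqrt(10573) ≈ 102.83*I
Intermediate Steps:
h = -1980 (h = 60*(-33) = -1980)
sqrt((-7457 - 1*1136) + h) = sqrt((-7457 - 1*1136) - 1980) = sqrt((-7457 - 1136) - 1980) = sqrt(-8593 - 1980) = sqrt(-10573) = I*sqrt(10573)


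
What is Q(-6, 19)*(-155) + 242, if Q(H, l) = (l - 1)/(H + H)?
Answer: 949/2 ≈ 474.50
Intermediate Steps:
Q(H, l) = (-1 + l)/(2*H) (Q(H, l) = (-1 + l)/((2*H)) = (-1 + l)*(1/(2*H)) = (-1 + l)/(2*H))
Q(-6, 19)*(-155) + 242 = ((½)*(-1 + 19)/(-6))*(-155) + 242 = ((½)*(-⅙)*18)*(-155) + 242 = -3/2*(-155) + 242 = 465/2 + 242 = 949/2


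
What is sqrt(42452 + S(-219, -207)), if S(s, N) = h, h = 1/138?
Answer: sqrt(808456026)/138 ≈ 206.04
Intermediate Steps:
h = 1/138 ≈ 0.0072464
S(s, N) = 1/138
sqrt(42452 + S(-219, -207)) = sqrt(42452 + 1/138) = sqrt(5858377/138) = sqrt(808456026)/138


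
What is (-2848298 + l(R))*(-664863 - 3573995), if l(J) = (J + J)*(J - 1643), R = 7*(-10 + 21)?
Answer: 13095790714396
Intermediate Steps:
R = 77 (R = 7*11 = 77)
l(J) = 2*J*(-1643 + J) (l(J) = (2*J)*(-1643 + J) = 2*J*(-1643 + J))
(-2848298 + l(R))*(-664863 - 3573995) = (-2848298 + 2*77*(-1643 + 77))*(-664863 - 3573995) = (-2848298 + 2*77*(-1566))*(-4238858) = (-2848298 - 241164)*(-4238858) = -3089462*(-4238858) = 13095790714396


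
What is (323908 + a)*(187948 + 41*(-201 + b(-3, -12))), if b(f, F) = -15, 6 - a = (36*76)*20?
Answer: 48210491848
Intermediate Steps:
a = -54714 (a = 6 - 36*76*20 = 6 - 2736*20 = 6 - 1*54720 = 6 - 54720 = -54714)
(323908 + a)*(187948 + 41*(-201 + b(-3, -12))) = (323908 - 54714)*(187948 + 41*(-201 - 15)) = 269194*(187948 + 41*(-216)) = 269194*(187948 - 8856) = 269194*179092 = 48210491848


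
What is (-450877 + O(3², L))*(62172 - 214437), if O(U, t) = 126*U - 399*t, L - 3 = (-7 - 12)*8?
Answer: 59427811380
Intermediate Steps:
L = -149 (L = 3 + (-7 - 12)*8 = 3 - 19*8 = 3 - 152 = -149)
O(U, t) = -399*t + 126*U
(-450877 + O(3², L))*(62172 - 214437) = (-450877 + (-399*(-149) + 126*3²))*(62172 - 214437) = (-450877 + (59451 + 126*9))*(-152265) = (-450877 + (59451 + 1134))*(-152265) = (-450877 + 60585)*(-152265) = -390292*(-152265) = 59427811380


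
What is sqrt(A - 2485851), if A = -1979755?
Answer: I*sqrt(4465606) ≈ 2113.2*I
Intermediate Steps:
sqrt(A - 2485851) = sqrt(-1979755 - 2485851) = sqrt(-4465606) = I*sqrt(4465606)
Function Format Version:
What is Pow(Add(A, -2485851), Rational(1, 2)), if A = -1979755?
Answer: Mul(I, Pow(4465606, Rational(1, 2))) ≈ Mul(2113.2, I)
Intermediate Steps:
Pow(Add(A, -2485851), Rational(1, 2)) = Pow(Add(-1979755, -2485851), Rational(1, 2)) = Pow(-4465606, Rational(1, 2)) = Mul(I, Pow(4465606, Rational(1, 2)))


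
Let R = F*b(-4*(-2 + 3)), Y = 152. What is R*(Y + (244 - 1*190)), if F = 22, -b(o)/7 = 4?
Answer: -126896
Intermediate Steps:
b(o) = -28 (b(o) = -7*4 = -28)
R = -616 (R = 22*(-28) = -616)
R*(Y + (244 - 1*190)) = -616*(152 + (244 - 1*190)) = -616*(152 + (244 - 190)) = -616*(152 + 54) = -616*206 = -126896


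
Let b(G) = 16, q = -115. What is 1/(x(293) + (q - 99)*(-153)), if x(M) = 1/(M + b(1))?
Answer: 309/10117279 ≈ 3.0542e-5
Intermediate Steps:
x(M) = 1/(16 + M) (x(M) = 1/(M + 16) = 1/(16 + M))
1/(x(293) + (q - 99)*(-153)) = 1/(1/(16 + 293) + (-115 - 99)*(-153)) = 1/(1/309 - 214*(-153)) = 1/(1/309 + 32742) = 1/(10117279/309) = 309/10117279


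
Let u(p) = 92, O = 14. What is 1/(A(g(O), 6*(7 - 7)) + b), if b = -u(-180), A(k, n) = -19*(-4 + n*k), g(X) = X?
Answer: -1/16 ≈ -0.062500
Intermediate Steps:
A(k, n) = 76 - 19*k*n (A(k, n) = -19*(-4 + k*n) = 76 - 19*k*n)
b = -92 (b = -1*92 = -92)
1/(A(g(O), 6*(7 - 7)) + b) = 1/((76 - 19*14*6*(7 - 7)) - 92) = 1/((76 - 19*14*6*0) - 92) = 1/((76 - 19*14*0) - 92) = 1/((76 + 0) - 92) = 1/(76 - 92) = 1/(-16) = -1/16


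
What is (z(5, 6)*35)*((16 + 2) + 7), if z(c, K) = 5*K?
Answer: 26250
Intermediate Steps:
(z(5, 6)*35)*((16 + 2) + 7) = ((5*6)*35)*((16 + 2) + 7) = (30*35)*(18 + 7) = 1050*25 = 26250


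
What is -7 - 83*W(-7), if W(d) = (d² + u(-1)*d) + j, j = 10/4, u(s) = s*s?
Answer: -7401/2 ≈ -3700.5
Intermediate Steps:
u(s) = s²
j = 5/2 (j = 10*(¼) = 5/2 ≈ 2.5000)
W(d) = 5/2 + d + d² (W(d) = (d² + (-1)²*d) + 5/2 = (d² + 1*d) + 5/2 = (d² + d) + 5/2 = (d + d²) + 5/2 = 5/2 + d + d²)
-7 - 83*W(-7) = -7 - 83*(5/2 - 7 + (-7)²) = -7 - 83*(5/2 - 7 + 49) = -7 - 83*89/2 = -7 - 7387/2 = -7401/2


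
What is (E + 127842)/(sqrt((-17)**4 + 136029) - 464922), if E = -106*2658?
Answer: 35777142666/108076123267 + 384765*sqrt(8782)/108076123267 ≈ 0.33137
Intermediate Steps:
E = -281748
(E + 127842)/(sqrt((-17)**4 + 136029) - 464922) = (-281748 + 127842)/(sqrt((-17)**4 + 136029) - 464922) = -153906/(sqrt(83521 + 136029) - 464922) = -153906/(sqrt(219550) - 464922) = -153906/(5*sqrt(8782) - 464922) = -153906/(-464922 + 5*sqrt(8782))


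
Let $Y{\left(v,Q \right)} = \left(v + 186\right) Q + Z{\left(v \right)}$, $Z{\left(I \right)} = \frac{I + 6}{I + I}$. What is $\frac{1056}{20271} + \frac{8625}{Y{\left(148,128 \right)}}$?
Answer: $\frac{10852545796}{42754059361} \approx 0.25384$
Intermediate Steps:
$Z{\left(I \right)} = \frac{6 + I}{2 I}$
$Y{\left(v,Q \right)} = Q \left(186 + v\right) + \frac{6 + v}{2 v}$ ($Y{\left(v,Q \right)} = \left(v + 186\right) Q + \frac{6 + v}{2 v} = \left(186 + v\right) Q + \frac{6 + v}{2 v} = Q \left(186 + v\right) + \frac{6 + v}{2 v}$)
$\frac{1056}{20271} + \frac{8625}{Y{\left(148,128 \right)}} = \frac{1056}{20271} + \frac{8625}{\frac{1}{148} \left(3 + \frac{1}{2} \cdot 148 + 128 \cdot 148 \left(186 + 148\right)\right)} = 1056 \cdot \frac{1}{20271} + \frac{8625}{\frac{1}{148} \left(3 + 74 + 128 \cdot 148 \cdot 334\right)} = \frac{352}{6757} + \frac{8625}{\frac{1}{148} \left(3 + 74 + 6327296\right)} = \frac{352}{6757} + \frac{8625}{\frac{1}{148} \cdot 6327373} = \frac{352}{6757} + \frac{8625}{\frac{6327373}{148}} = \frac{352}{6757} + 8625 \cdot \frac{148}{6327373} = \frac{352}{6757} + \frac{1276500}{6327373} = \frac{10852545796}{42754059361}$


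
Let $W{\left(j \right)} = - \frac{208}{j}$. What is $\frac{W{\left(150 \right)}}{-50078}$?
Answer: $\frac{52}{1877925} \approx 2.769 \cdot 10^{-5}$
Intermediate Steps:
$\frac{W{\left(150 \right)}}{-50078} = \frac{\left(-208\right) \frac{1}{150}}{-50078} = \left(-208\right) \frac{1}{150} \left(- \frac{1}{50078}\right) = \left(- \frac{104}{75}\right) \left(- \frac{1}{50078}\right) = \frac{52}{1877925}$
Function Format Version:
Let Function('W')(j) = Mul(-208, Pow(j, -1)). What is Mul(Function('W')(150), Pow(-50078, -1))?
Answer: Rational(52, 1877925) ≈ 2.7690e-5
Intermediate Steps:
Mul(Function('W')(150), Pow(-50078, -1)) = Mul(Mul(-208, Pow(150, -1)), Pow(-50078, -1)) = Mul(Mul(-208, Rational(1, 150)), Rational(-1, 50078)) = Mul(Rational(-104, 75), Rational(-1, 50078)) = Rational(52, 1877925)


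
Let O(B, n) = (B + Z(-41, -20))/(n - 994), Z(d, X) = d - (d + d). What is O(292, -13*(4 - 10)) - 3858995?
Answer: -3534839753/916 ≈ -3.8590e+6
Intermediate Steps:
Z(d, X) = -d (Z(d, X) = d - 2*d = -d)
O(B, n) = (41 + B)/(-994 + n) (O(B, n) = (B - 1*(-41))/(n - 994) = (B + 41)/(-994 + n) = (41 + B)/(-994 + n))
O(292, -13*(4 - 10)) - 3858995 = (41 + 292)/(-994 - 13*(4 - 10)) - 3858995 = 333/(-994 - 13*(-6)) - 3858995 = 333/(-994 + 78) - 3858995 = 333/(-916) - 3858995 = -1/916*333 - 3858995 = -333/916 - 3858995 = -3534839753/916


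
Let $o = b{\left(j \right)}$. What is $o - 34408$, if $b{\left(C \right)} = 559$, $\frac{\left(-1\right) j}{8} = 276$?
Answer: $-33849$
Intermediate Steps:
$j = -2208$ ($j = \left(-8\right) 276 = -2208$)
$o = 559$
$o - 34408 = 559 - 34408 = -33849$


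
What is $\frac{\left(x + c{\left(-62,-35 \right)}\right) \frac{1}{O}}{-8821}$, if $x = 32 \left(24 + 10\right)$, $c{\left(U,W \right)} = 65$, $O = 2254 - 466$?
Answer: $- \frac{1153}{15771948} \approx -7.3105 \cdot 10^{-5}$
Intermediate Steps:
$O = 1788$ ($O = 2254 - 466 = 1788$)
$x = 1088$ ($x = 32 \cdot 34 = 1088$)
$\frac{\left(x + c{\left(-62,-35 \right)}\right) \frac{1}{O}}{-8821} = \frac{\left(1088 + 65\right) \frac{1}{1788}}{-8821} = 1153 \cdot \frac{1}{1788} \left(- \frac{1}{8821}\right) = \frac{1153}{1788} \left(- \frac{1}{8821}\right) = - \frac{1153}{15771948}$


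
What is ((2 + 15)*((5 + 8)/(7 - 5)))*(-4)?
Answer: -442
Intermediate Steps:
((2 + 15)*((5 + 8)/(7 - 5)))*(-4) = (17*(13/2))*(-4) = (221/2)*(-4) = -442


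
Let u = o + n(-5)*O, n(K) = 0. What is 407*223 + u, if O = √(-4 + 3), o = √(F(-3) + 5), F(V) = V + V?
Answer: 90761 + I ≈ 90761.0 + 1.0*I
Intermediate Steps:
F(V) = 2*V
o = I (o = √(2*(-3) + 5) = √(-6 + 5) = √(-1) = I ≈ 1.0*I)
O = I (O = √(-1) = I ≈ 1.0*I)
u = I (u = I + 0*I = I + 0 = I ≈ 1.0*I)
407*223 + u = 407*223 + I = 90761 + I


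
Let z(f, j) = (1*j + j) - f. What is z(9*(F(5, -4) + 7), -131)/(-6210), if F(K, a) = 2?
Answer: 343/6210 ≈ 0.055233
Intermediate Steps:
z(f, j) = -f + 2*j (z(f, j) = (j + j) - f = 2*j - f = -f + 2*j)
z(9*(F(5, -4) + 7), -131)/(-6210) = (-9*(2 + 7) + 2*(-131))/(-6210) = (-9*9 - 262)*(-1/6210) = (-1*81 - 262)*(-1/6210) = (-81 - 262)*(-1/6210) = -343*(-1/6210) = 343/6210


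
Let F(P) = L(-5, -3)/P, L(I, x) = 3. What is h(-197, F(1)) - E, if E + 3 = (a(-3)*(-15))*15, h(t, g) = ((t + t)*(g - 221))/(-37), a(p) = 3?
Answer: -60806/37 ≈ -1643.4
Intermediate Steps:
F(P) = 3/P
h(t, g) = -2*t*(-221 + g)/37 (h(t, g) = ((2*t)*(-221 + g))*(-1/37) = (2*t*(-221 + g))*(-1/37) = -2*t*(-221 + g)/37)
E = -678 (E = -3 + (3*(-15))*15 = -3 - 45*15 = -3 - 675 = -678)
h(-197, F(1)) - E = (2/37)*(-197)*(221 - 3/1) - 1*(-678) = (2/37)*(-197)*(221 - 3) + 678 = (2/37)*(-197)*218 + 678 = -85892/37 + 678 = -60806/37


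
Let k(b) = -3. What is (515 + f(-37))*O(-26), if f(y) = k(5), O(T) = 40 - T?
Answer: 33792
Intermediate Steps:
f(y) = -3
(515 + f(-37))*O(-26) = (515 - 3)*(40 - 1*(-26)) = 512*(40 + 26) = 512*66 = 33792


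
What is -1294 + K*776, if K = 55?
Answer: 41386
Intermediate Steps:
-1294 + K*776 = -1294 + 55*776 = -1294 + 42680 = 41386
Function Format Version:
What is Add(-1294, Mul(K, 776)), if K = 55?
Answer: 41386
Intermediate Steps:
Add(-1294, Mul(K, 776)) = Add(-1294, Mul(55, 776)) = Add(-1294, 42680) = 41386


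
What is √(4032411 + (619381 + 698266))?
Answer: √5350058 ≈ 2313.0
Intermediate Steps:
√(4032411 + (619381 + 698266)) = √(4032411 + 1317647) = √5350058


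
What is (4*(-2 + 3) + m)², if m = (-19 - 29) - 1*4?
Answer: 2304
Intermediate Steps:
m = -52 (m = -48 - 4 = -52)
(4*(-2 + 3) + m)² = (4*(-2 + 3) - 52)² = (4*1 - 52)² = (4 - 52)² = (-48)² = 2304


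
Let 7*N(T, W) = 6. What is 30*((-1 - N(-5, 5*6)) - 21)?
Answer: -4800/7 ≈ -685.71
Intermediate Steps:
N(T, W) = 6/7 (N(T, W) = (1/7)*6 = 6/7)
30*((-1 - N(-5, 5*6)) - 21) = 30*((-1 - 1*6/7) - 21) = 30*((-1 - 6/7) - 21) = 30*(-13/7 - 21) = 30*(-160/7) = -4800/7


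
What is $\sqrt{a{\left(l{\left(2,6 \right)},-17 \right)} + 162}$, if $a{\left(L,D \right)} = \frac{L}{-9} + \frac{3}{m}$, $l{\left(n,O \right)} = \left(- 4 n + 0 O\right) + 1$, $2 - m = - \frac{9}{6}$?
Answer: $\frac{13 \sqrt{427}}{21} \approx 12.792$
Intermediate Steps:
$m = \frac{7}{2}$ ($m = 2 - - \frac{9}{6} = 2 - \left(-9\right) \frac{1}{6} = 2 - - \frac{3}{2} = 2 + \frac{3}{2} = \frac{7}{2} \approx 3.5$)
$l{\left(n,O \right)} = 1 - 4 n$ ($l{\left(n,O \right)} = \left(- 4 n + 0\right) + 1 = - 4 n + 1 = 1 - 4 n$)
$a{\left(L,D \right)} = \frac{6}{7} - \frac{L}{9}$ ($a{\left(L,D \right)} = \frac{L}{-9} + \frac{3}{\frac{7}{2}} = L \left(- \frac{1}{9}\right) + 3 \cdot \frac{2}{7} = - \frac{L}{9} + \frac{6}{7} = \frac{6}{7} - \frac{L}{9}$)
$\sqrt{a{\left(l{\left(2,6 \right)},-17 \right)} + 162} = \sqrt{\left(\frac{6}{7} - \frac{1 - 8}{9}\right) + 162} = \sqrt{\left(\frac{6}{7} - - \frac{7}{9}\right) + 162} = \sqrt{\left(\frac{6}{7} + \frac{7}{9}\right) + 162} = \sqrt{\frac{103}{63} + 162} = \sqrt{\frac{10309}{63}} = \frac{13 \sqrt{427}}{21}$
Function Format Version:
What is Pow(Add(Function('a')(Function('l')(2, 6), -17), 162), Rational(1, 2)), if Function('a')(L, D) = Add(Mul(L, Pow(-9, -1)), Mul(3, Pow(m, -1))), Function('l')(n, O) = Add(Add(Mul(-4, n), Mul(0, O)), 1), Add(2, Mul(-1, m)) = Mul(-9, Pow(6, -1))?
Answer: Mul(Rational(13, 21), Pow(427, Rational(1, 2))) ≈ 12.792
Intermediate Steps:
m = Rational(7, 2) (m = Add(2, Mul(-1, Mul(-9, Pow(6, -1)))) = Add(2, Mul(-1, Mul(-9, Rational(1, 6)))) = Add(2, Mul(-1, Rational(-3, 2))) = Add(2, Rational(3, 2)) = Rational(7, 2) ≈ 3.5000)
Function('l')(n, O) = Add(1, Mul(-4, n)) (Function('l')(n, O) = Add(Add(Mul(-4, n), 0), 1) = Add(Mul(-4, n), 1) = Add(1, Mul(-4, n)))
Function('a')(L, D) = Add(Rational(6, 7), Mul(Rational(-1, 9), L)) (Function('a')(L, D) = Add(Mul(L, Pow(-9, -1)), Mul(3, Pow(Rational(7, 2), -1))) = Add(Mul(L, Rational(-1, 9)), Mul(3, Rational(2, 7))) = Add(Mul(Rational(-1, 9), L), Rational(6, 7)) = Add(Rational(6, 7), Mul(Rational(-1, 9), L)))
Pow(Add(Function('a')(Function('l')(2, 6), -17), 162), Rational(1, 2)) = Pow(Add(Add(Rational(6, 7), Mul(Rational(-1, 9), Add(1, Mul(-4, 2)))), 162), Rational(1, 2)) = Pow(Add(Add(Rational(6, 7), Mul(Rational(-1, 9), Add(1, -8))), 162), Rational(1, 2)) = Pow(Add(Add(Rational(6, 7), Mul(Rational(-1, 9), -7)), 162), Rational(1, 2)) = Pow(Add(Add(Rational(6, 7), Rational(7, 9)), 162), Rational(1, 2)) = Pow(Add(Rational(103, 63), 162), Rational(1, 2)) = Pow(Rational(10309, 63), Rational(1, 2)) = Mul(Rational(13, 21), Pow(427, Rational(1, 2)))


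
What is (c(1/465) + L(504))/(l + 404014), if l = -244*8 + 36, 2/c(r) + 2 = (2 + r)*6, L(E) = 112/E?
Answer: 2947/2808252432 ≈ 1.0494e-6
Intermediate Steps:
c(r) = 2/(10 + 6*r) (c(r) = 2/(-2 + (2 + r)*6) = 2/(-2 + (12 + 6*r)) = 2/(10 + 6*r))
l = -1916 (l = -1952 + 36 = -1916)
(c(1/465) + L(504))/(l + 404014) = (1/(5 + 3/465) + 112/504)/(-1916 + 404014) = (1/(5 + 3*(1/465)) + 112*(1/504))/402098 = (1/(5 + 1/155) + 2/9)*(1/402098) = (1/(776/155) + 2/9)*(1/402098) = (155/776 + 2/9)*(1/402098) = (2947/6984)*(1/402098) = 2947/2808252432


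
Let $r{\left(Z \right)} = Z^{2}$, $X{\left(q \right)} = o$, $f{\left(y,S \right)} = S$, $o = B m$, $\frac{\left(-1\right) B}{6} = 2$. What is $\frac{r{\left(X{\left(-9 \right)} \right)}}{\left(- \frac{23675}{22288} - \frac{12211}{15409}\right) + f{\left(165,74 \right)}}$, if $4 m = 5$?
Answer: $\frac{15454610640}{4955456353} \approx 3.1187$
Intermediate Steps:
$m = \frac{5}{4}$ ($m = \frac{1}{4} \cdot 5 = \frac{5}{4} \approx 1.25$)
$B = -12$ ($B = \left(-6\right) 2 = -12$)
$o = -15$ ($o = \left(-12\right) \frac{5}{4} = -15$)
$X{\left(q \right)} = -15$
$\frac{r{\left(X{\left(-9 \right)} \right)}}{\left(- \frac{23675}{22288} - \frac{12211}{15409}\right) + f{\left(165,74 \right)}} = \frac{\left(-15\right)^{2}}{\left(- \frac{23675}{22288} - \frac{12211}{15409}\right) + 74} = \frac{225}{\left(\left(-23675\right) \frac{1}{22288} - \frac{12211}{15409}\right) + 74} = \frac{225}{\left(- \frac{23675}{22288} - \frac{12211}{15409}\right) + 74} = \frac{225}{- \frac{636966843}{343435792} + 74} = \frac{225}{\frac{24777281765}{343435792}} = 225 \cdot \frac{343435792}{24777281765} = \frac{15454610640}{4955456353}$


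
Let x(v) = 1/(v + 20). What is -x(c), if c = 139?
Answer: -1/159 ≈ -0.0062893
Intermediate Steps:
x(v) = 1/(20 + v)
-x(c) = -1/(20 + 139) = -1/159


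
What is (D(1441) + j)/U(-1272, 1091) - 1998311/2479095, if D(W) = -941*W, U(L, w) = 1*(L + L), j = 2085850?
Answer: -604832763913/2102272560 ≈ -287.70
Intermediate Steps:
U(L, w) = 2*L (U(L, w) = 1*(2*L) = 2*L)
(D(1441) + j)/U(-1272, 1091) - 1998311/2479095 = (-941*1441 + 2085850)/((2*(-1272))) - 1998311/2479095 = (-1355981 + 2085850)/(-2544) - 1998311*1/2479095 = 729869*(-1/2544) - 1998311/2479095 = -729869/2544 - 1998311/2479095 = -604832763913/2102272560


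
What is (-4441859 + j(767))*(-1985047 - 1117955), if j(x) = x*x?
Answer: 11957635417140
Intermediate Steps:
j(x) = x²
(-4441859 + j(767))*(-1985047 - 1117955) = (-4441859 + 767²)*(-1985047 - 1117955) = (-4441859 + 588289)*(-3103002) = -3853570*(-3103002) = 11957635417140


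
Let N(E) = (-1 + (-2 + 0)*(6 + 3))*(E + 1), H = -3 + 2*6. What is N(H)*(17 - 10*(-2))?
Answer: -7030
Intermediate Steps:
H = 9 (H = -3 + 12 = 9)
N(E) = -19 - 19*E (N(E) = (-1 - 2*9)*(1 + E) = (-1 - 18)*(1 + E) = -19*(1 + E) = -19 - 19*E)
N(H)*(17 - 10*(-2)) = (-19 - 19*9)*(17 - 10*(-2)) = (-19 - 171)*(17 + 20) = -190*37 = -7030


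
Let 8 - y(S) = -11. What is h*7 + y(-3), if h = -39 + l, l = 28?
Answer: -58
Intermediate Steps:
h = -11 (h = -39 + 28 = -11)
y(S) = 19 (y(S) = 8 - 1*(-11) = 8 + 11 = 19)
h*7 + y(-3) = -11*7 + 19 = -77 + 19 = -58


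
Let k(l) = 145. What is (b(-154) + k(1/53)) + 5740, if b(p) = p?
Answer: 5731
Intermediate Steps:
(b(-154) + k(1/53)) + 5740 = (-154 + 145) + 5740 = -9 + 5740 = 5731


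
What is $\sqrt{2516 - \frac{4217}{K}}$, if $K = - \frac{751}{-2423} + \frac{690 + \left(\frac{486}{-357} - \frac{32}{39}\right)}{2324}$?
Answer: $\frac{i \sqrt{69638721057285538847518}}{3958665514} \approx 66.662 i$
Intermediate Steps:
$K = \frac{3958665514}{6533428083}$ ($K = \left(-751\right) \left(- \frac{1}{2423}\right) + \left(690 + \left(486 \left(- \frac{1}{357}\right) - \frac{32}{39}\right)\right) \frac{1}{2324} = \frac{751}{2423} + \left(690 - \frac{10126}{4641}\right) \frac{1}{2324} = \frac{751}{2423} + \frac{3192164}{4641} \cdot \frac{1}{2324} = \frac{751}{2423} + \frac{798041}{2696421} = \frac{3958665514}{6533428083} \approx 0.60591$)
$\sqrt{2516 - \frac{4217}{K}} = \sqrt{2516 - \frac{4217}{\frac{3958665514}{6533428083}}} = \sqrt{2516 - \frac{27551466226011}{3958665514}} = \sqrt{- \frac{17591463792787}{3958665514}} = \frac{i \sqrt{69638721057285538847518}}{3958665514}$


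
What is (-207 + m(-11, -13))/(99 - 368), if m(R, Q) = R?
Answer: 218/269 ≈ 0.81041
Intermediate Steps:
(-207 + m(-11, -13))/(99 - 368) = (-207 - 11)/(99 - 368) = -218/(-269) = -218*(-1/269) = 218/269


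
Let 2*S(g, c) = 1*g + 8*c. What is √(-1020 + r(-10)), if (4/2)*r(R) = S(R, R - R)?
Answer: I*√4090/2 ≈ 31.977*I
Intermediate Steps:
S(g, c) = g/2 + 4*c (S(g, c) = (1*g + 8*c)/2 = (g + 8*c)/2 = g/2 + 4*c)
r(R) = R/4 (r(R) = (R/2 + 4*(R - R))/2 = (R/2 + 4*0)/2 = (R/2 + 0)/2 = (R/2)/2 = R/4)
√(-1020 + r(-10)) = √(-1020 + (¼)*(-10)) = √(-1020 - 5/2) = √(-2045/2) = I*√4090/2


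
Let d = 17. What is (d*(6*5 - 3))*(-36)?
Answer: -16524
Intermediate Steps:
(d*(6*5 - 3))*(-36) = (17*(6*5 - 3))*(-36) = (17*(30 - 3))*(-36) = (17*27)*(-36) = 459*(-36) = -16524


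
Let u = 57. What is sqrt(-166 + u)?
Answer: I*sqrt(109) ≈ 10.44*I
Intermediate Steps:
sqrt(-166 + u) = sqrt(-166 + 57) = sqrt(-109) = I*sqrt(109)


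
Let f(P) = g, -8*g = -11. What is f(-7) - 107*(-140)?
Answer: 119851/8 ≈ 14981.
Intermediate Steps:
g = 11/8 (g = -1/8*(-11) = 11/8 ≈ 1.3750)
f(P) = 11/8
f(-7) - 107*(-140) = 11/8 - 107*(-140) = 11/8 + 14980 = 119851/8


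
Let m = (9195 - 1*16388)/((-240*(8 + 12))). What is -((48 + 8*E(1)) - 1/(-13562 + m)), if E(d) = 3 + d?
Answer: -5207237360/65090407 ≈ -80.000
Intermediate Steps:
m = 7193/4800 (m = (9195 - 16388)/((-240*20)) = -7193/((-30*160)) = -7193/(-4800) = -7193*(-1/4800) = 7193/4800 ≈ 1.4985)
-((48 + 8*E(1)) - 1/(-13562 + m)) = -((48 + 8*(3 + 1)) - 1/(-13562 + 7193/4800)) = -((48 + 8*4) - 1/(-65090407/4800)) = -((48 + 32) - 1*(-4800/65090407)) = -(80 + 4800/65090407) = -1*5207237360/65090407 = -5207237360/65090407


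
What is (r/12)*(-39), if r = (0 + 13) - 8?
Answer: -65/4 ≈ -16.250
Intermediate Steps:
r = 5 (r = 13 - 8 = 5)
(r/12)*(-39) = (5/12)*(-39) = -65/4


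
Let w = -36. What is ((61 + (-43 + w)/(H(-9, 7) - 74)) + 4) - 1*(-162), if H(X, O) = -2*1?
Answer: 17331/76 ≈ 228.04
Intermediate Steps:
H(X, O) = -2
((61 + (-43 + w)/(H(-9, 7) - 74)) + 4) - 1*(-162) = ((61 + (-43 - 36)/(-2 - 74)) + 4) - 1*(-162) = ((61 - 79/(-76)) + 4) + 162 = ((61 - 79*(-1/76)) + 4) + 162 = ((61 + 79/76) + 4) + 162 = (4715/76 + 4) + 162 = 5019/76 + 162 = 17331/76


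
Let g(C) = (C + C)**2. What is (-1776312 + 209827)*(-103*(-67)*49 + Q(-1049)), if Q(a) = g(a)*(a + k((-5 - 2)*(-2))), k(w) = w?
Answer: 7135843569071635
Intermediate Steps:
g(C) = 4*C**2 (g(C) = (2*C)**2 = 4*C**2)
Q(a) = 4*a**2*(14 + a) (Q(a) = (4*a**2)*(a + (-5 - 2)*(-2)) = (4*a**2)*(a - 7*(-2)) = (4*a**2)*(a + 14) = (4*a**2)*(14 + a) = 4*a**2*(14 + a))
(-1776312 + 209827)*(-103*(-67)*49 + Q(-1049)) = (-1776312 + 209827)*(-103*(-67)*49 + 4*(-1049)**2*(14 - 1049)) = -1566485*(6901*49 + 4*1100401*(-1035)) = -1566485*(338149 - 4555660140) = -1566485*(-4555321991) = 7135843569071635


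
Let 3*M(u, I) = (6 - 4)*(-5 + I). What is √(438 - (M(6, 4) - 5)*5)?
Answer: √4197/3 ≈ 21.595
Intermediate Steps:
M(u, I) = -10/3 + 2*I/3 (M(u, I) = ((6 - 4)*(-5 + I))/3 = (2*(-5 + I))/3 = (-10 + 2*I)/3 = -10/3 + 2*I/3)
√(438 - (M(6, 4) - 5)*5) = √(438 - ((-10/3 + (⅔)*4) - 5)*5) = √(438 - ((-10/3 + 8/3) - 5)*5) = √(438 - (-⅔ - 5)*5) = √(438 - (-17)*5/3) = √(438 - 1*(-85/3)) = √(438 + 85/3) = √(1399/3) = √4197/3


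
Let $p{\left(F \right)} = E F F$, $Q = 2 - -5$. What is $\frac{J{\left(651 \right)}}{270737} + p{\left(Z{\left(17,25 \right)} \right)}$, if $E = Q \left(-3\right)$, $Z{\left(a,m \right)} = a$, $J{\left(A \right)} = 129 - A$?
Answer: $- \frac{1643103375}{270737} \approx -6069.0$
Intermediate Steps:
$Q = 7$ ($Q = 2 + 5 = 7$)
$E = -21$ ($E = 7 \left(-3\right) = -21$)
$p{\left(F \right)} = - 21 F^{2}$ ($p{\left(F \right)} = - 21 F F = - 21 F^{2}$)
$\frac{J{\left(651 \right)}}{270737} + p{\left(Z{\left(17,25 \right)} \right)} = \frac{129 - 651}{270737} - 21 \cdot 17^{2} = \left(129 - 651\right) \frac{1}{270737} - 6069 = \left(-522\right) \frac{1}{270737} - 6069 = - \frac{522}{270737} - 6069 = - \frac{1643103375}{270737}$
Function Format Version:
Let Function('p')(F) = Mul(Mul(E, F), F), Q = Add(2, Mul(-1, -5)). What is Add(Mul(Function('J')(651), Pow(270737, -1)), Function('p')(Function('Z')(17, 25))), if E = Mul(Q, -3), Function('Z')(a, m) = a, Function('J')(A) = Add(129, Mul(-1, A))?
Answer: Rational(-1643103375, 270737) ≈ -6069.0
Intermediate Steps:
Q = 7 (Q = Add(2, 5) = 7)
E = -21 (E = Mul(7, -3) = -21)
Function('p')(F) = Mul(-21, Pow(F, 2)) (Function('p')(F) = Mul(Mul(-21, F), F) = Mul(-21, Pow(F, 2)))
Add(Mul(Function('J')(651), Pow(270737, -1)), Function('p')(Function('Z')(17, 25))) = Add(Mul(Add(129, Mul(-1, 651)), Pow(270737, -1)), Mul(-21, Pow(17, 2))) = Add(Mul(Add(129, -651), Rational(1, 270737)), Mul(-21, 289)) = Add(Mul(-522, Rational(1, 270737)), -6069) = Add(Rational(-522, 270737), -6069) = Rational(-1643103375, 270737)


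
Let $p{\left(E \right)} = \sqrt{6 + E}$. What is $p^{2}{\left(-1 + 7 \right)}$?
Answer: $12$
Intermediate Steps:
$p^{2}{\left(-1 + 7 \right)} = \left(\sqrt{6 + \left(-1 + 7\right)}\right)^{2} = \left(\sqrt{6 + 6}\right)^{2} = \left(\sqrt{12}\right)^{2} = \left(2 \sqrt{3}\right)^{2} = 12$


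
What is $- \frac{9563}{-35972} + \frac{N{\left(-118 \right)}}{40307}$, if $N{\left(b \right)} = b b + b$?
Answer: $\frac{51887369}{85289612} \approx 0.60837$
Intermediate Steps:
$N{\left(b \right)} = b + b^{2}$ ($N{\left(b \right)} = b^{2} + b = b + b^{2}$)
$- \frac{9563}{-35972} + \frac{N{\left(-118 \right)}}{40307} = - \frac{9563}{-35972} + \frac{\left(-118\right) \left(1 - 118\right)}{40307} = \left(-9563\right) \left(- \frac{1}{35972}\right) + \left(-118\right) \left(-117\right) \frac{1}{40307} = \frac{9563}{35972} + 13806 \cdot \frac{1}{40307} = \frac{9563}{35972} + \frac{13806}{40307} = \frac{51887369}{85289612}$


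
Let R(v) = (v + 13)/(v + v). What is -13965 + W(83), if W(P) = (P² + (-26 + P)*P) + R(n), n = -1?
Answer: -2351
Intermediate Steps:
R(v) = (13 + v)/(2*v) (R(v) = (13 + v)/((2*v)) = (13 + v)*(1/(2*v)) = (13 + v)/(2*v))
W(P) = -6 + P² + P*(-26 + P) (W(P) = (P² + (-26 + P)*P) + (½)*(13 - 1)/(-1) = (P² + P*(-26 + P)) + (½)*(-1)*12 = (P² + P*(-26 + P)) - 6 = -6 + P² + P*(-26 + P))
-13965 + W(83) = -13965 + (-6 - 26*83 + 2*83²) = -13965 + (-6 - 2158 + 2*6889) = -13965 + (-6 - 2158 + 13778) = -13965 + 11614 = -2351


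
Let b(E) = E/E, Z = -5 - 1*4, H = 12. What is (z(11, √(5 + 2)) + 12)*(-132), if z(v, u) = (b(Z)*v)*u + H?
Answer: -3168 - 1452*√7 ≈ -7009.6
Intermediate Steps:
Z = -9 (Z = -5 - 4 = -9)
b(E) = 1
z(v, u) = 12 + u*v (z(v, u) = (1*v)*u + 12 = v*u + 12 = u*v + 12 = 12 + u*v)
(z(11, √(5 + 2)) + 12)*(-132) = ((12 + √(5 + 2)*11) + 12)*(-132) = ((12 + √7*11) + 12)*(-132) = ((12 + 11*√7) + 12)*(-132) = (24 + 11*√7)*(-132) = -3168 - 1452*√7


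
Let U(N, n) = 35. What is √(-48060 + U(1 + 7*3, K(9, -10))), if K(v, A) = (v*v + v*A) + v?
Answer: 5*I*√1921 ≈ 219.15*I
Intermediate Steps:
K(v, A) = v + v² + A*v (K(v, A) = (v² + A*v) + v = v + v² + A*v)
√(-48060 + U(1 + 7*3, K(9, -10))) = √(-48060 + 35) = √(-48025) = 5*I*√1921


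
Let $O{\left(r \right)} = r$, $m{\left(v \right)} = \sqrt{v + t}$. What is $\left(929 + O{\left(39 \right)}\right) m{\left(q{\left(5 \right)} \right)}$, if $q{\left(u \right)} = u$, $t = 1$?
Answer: $968 \sqrt{6} \approx 2371.1$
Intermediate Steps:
$m{\left(v \right)} = \sqrt{1 + v}$ ($m{\left(v \right)} = \sqrt{v + 1} = \sqrt{1 + v}$)
$\left(929 + O{\left(39 \right)}\right) m{\left(q{\left(5 \right)} \right)} = \left(929 + 39\right) \sqrt{1 + 5} = 968 \sqrt{6}$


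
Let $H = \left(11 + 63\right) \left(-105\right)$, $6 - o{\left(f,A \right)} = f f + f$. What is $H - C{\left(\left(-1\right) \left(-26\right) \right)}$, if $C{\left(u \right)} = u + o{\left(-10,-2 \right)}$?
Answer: $-7712$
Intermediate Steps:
$o{\left(f,A \right)} = 6 - f - f^{2}$ ($o{\left(f,A \right)} = 6 - \left(f f + f\right) = 6 - \left(f^{2} + f\right) = 6 - \left(f + f^{2}\right) = 6 - f - f^{2}$)
$H = -7770$ ($H = 74 \left(-105\right) = -7770$)
$C{\left(u \right)} = -84 + u$ ($C{\left(u \right)} = u - 84 = -84 + u$)
$H - C{\left(\left(-1\right) \left(-26\right) \right)} = -7770 - \left(-84 - -26\right) = -7770 - \left(-84 + 26\right) = -7770 - -58 = -7770 + 58 = -7712$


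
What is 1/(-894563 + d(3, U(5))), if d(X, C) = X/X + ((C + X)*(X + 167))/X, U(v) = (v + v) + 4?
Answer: -3/2680796 ≈ -1.1191e-6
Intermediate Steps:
U(v) = 4 + 2*v (U(v) = 2*v + 4 = 4 + 2*v)
d(X, C) = 1 + (167 + X)*(C + X)/X (d(X, C) = 1 + ((C + X)*(167 + X))/X = 1 + ((167 + X)*(C + X))/X = 1 + (167 + X)*(C + X)/X)
1/(-894563 + d(3, U(5))) = 1/(-894563 + (168 + (4 + 2*5) + 3 + 167*(4 + 2*5)/3)) = 1/(-894563 + (168 + (4 + 10) + 3 + 167*(4 + 10)*(⅓))) = 1/(-894563 + (168 + 14 + 3 + 167*14*(⅓))) = 1/(-894563 + (168 + 14 + 3 + 2338/3)) = 1/(-894563 + 2893/3) = 1/(-2680796/3) = -3/2680796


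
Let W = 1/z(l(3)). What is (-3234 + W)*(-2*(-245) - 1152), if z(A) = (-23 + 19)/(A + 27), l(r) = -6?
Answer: 4288767/2 ≈ 2.1444e+6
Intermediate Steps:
z(A) = -4/(27 + A)
W = -21/4 (W = 1/(-4/(27 - 6)) = 1/(-4/21) = -21/4 ≈ -5.2500)
(-3234 + W)*(-2*(-245) - 1152) = (-3234 - 21/4)*(-2*(-245) - 1152) = -12957*(490 - 1152)/4 = -12957/4*(-662) = 4288767/2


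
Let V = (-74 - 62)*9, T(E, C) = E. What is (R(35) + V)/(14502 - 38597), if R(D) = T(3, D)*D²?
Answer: -2451/24095 ≈ -0.10172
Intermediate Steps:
R(D) = 3*D²
V = -1224 (V = -136*9 = -1224)
(R(35) + V)/(14502 - 38597) = (3*35² - 1224)/(14502 - 38597) = (3*1225 - 1224)/(-24095) = (3675 - 1224)*(-1/24095) = 2451*(-1/24095) = -2451/24095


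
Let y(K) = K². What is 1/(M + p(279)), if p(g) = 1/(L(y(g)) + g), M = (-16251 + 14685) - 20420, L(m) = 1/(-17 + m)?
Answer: -21712897/477379675618 ≈ -4.5483e-5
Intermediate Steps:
M = -21986 (M = -1566 - 20420 = -21986)
p(g) = 1/(g + 1/(-17 + g²)) (p(g) = 1/(1/(-17 + g²) + g) = 1/(g + 1/(-17 + g²)))
1/(M + p(279)) = 1/(-21986 + (-17 + 279²)/(1 + 279*(-17 + 279²))) = 1/(-21986 + (-17 + 77841)/(1 + 279*(-17 + 77841))) = 1/(-21986 + 77824/(1 + 279*77824)) = 1/(-21986 + 77824/(1 + 21712896)) = 1/(-21986 + 77824/21712897) = 1/(-477379675618/21712897) = -21712897/477379675618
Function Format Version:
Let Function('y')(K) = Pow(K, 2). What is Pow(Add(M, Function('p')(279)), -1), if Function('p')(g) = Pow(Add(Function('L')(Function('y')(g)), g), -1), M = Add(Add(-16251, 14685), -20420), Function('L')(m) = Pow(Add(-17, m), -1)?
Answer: Rational(-21712897, 477379675618) ≈ -4.5483e-5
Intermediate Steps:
M = -21986 (M = Add(-1566, -20420) = -21986)
Function('p')(g) = Pow(Add(g, Pow(Add(-17, Pow(g, 2)), -1)), -1) (Function('p')(g) = Pow(Add(Pow(Add(-17, Pow(g, 2)), -1), g), -1) = Pow(Add(g, Pow(Add(-17, Pow(g, 2)), -1)), -1))
Pow(Add(M, Function('p')(279)), -1) = Pow(Add(-21986, Mul(Pow(Add(1, Mul(279, Add(-17, Pow(279, 2)))), -1), Add(-17, Pow(279, 2)))), -1) = Pow(Add(-21986, Mul(Pow(Add(1, Mul(279, Add(-17, 77841))), -1), Add(-17, 77841))), -1) = Pow(Add(-21986, Mul(Pow(Add(1, Mul(279, 77824)), -1), 77824)), -1) = Pow(Add(-21986, Mul(Pow(Add(1, 21712896), -1), 77824)), -1) = Pow(Add(-21986, Mul(Pow(21712897, -1), 77824)), -1) = Pow(Add(-21986, Mul(Rational(1, 21712897), 77824)), -1) = Pow(Add(-21986, Rational(77824, 21712897)), -1) = Pow(Rational(-477379675618, 21712897), -1) = Rational(-21712897, 477379675618)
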